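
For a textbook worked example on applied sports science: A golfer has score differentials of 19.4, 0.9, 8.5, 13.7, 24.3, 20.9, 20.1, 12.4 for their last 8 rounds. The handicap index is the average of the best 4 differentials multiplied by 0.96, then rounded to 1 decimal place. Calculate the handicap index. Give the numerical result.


All differentials: 19.4, 0.9, 8.5, 13.7, 24.3, 20.9, 20.1, 12.4
Sorted: 0.9, 8.5, 12.4, 13.7, 19.4, 20.1, 20.9, 24.3
Best 4: 0.9, 8.5, 12.4, 13.7
Average of best = 35.5 / 4 = 8.875
Raw index = 8.875 * 0.96 = 8.52
Handicap index = round(8.52, 1) = 8.5

8.5


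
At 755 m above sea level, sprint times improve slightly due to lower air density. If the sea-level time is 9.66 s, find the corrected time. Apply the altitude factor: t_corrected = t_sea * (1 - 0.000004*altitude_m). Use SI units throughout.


Correction factor = 1 - 0.000004 * 755 = 0.99698
t_corrected = t_sea * factor = 9.66 * 0.99698
t_corrected = 9.6308 s

9.6308 s


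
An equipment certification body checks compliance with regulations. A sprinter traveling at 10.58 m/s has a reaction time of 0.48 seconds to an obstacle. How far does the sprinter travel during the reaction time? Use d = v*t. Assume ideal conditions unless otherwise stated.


d = v * t
d = 10.58 * 0.48
d = 5.0784 m

5.0784 m


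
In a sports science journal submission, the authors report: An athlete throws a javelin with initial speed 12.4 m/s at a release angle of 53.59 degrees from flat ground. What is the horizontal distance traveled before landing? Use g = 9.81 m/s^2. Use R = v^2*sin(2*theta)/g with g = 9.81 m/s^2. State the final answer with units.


R = v^2 * sin(2*theta) / g
Convert angle to radians: theta = 53.59 deg = 0.9353 rad
sin(2*theta) = sin(1.8706) = 0.9554
R = 12.4^2 * 0.9554 / 9.81
R = 153.76 * 0.9554 / 9.81 = 14.9745 m

14.9745 m


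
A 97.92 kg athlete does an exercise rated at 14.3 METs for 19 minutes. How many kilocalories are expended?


kcal = MET * mass * time_hr
Convert time: 19 min = 0.3167 hr
kcal = 14.3 * 97.92 * 0.3167
kcal = 443.4144 kcal

443.4144 kcal


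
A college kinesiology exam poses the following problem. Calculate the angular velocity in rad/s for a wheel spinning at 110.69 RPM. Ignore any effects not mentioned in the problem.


omega = RPM * 2 * pi / 60
omega = 110.69 * 2 * 3.14159 / 60
omega = 695.4858 / 60 = 11.5914 rad/s

11.5914 rad/s


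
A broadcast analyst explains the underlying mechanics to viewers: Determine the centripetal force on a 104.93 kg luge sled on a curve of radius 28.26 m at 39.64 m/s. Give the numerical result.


Fc = m * v^2 / r
v^2 = 39.64^2 = 1571.3296
Fc = 104.93 * 1571.3296 / 28.26
Fc = 164879.6149 / 28.26 = 5834.3813 N

5834.3813 N


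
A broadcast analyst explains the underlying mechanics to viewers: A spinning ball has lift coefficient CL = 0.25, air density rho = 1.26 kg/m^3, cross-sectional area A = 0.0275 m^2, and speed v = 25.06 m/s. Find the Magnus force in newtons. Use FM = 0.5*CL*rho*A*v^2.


FM = 0.5 * CL * rho * A * v^2
FM = 0.5 * 0.25 * 1.26 * 0.0275 * 25.06^2
v^2 = 628.0036
FM = 0.5 * 0.25 * 1.26 * 0.0275 * 628.0036 = 2.72 N

2.72 N


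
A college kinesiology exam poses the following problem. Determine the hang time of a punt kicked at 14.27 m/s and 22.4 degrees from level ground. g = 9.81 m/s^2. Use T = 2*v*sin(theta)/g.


T = 2*v*sin(theta)/g
sin(theta) = sin(22.4 deg) = 0.3811
T = 2*14.27*0.3811 / 9.81
T = 10.8757 / 9.81 = 1.1086 s

1.1086 s


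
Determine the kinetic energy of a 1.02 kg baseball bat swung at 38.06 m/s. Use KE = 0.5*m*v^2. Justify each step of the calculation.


KE = 0.5 * m * v^2
KE = 0.5 * 1.02 * 38.06^2
KE = 0.5 * 1.02 * 1448.5636 = 738.7674 J

738.7674 J


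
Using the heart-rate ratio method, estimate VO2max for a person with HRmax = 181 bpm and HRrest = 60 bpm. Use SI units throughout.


VO2max = 15.3 * HRmax / HRrest
VO2max = 15.3 * 181 / 60
VO2max = 2769.3 / 60 = 46.155 mL/kg/min

46.155 mL/kg/min


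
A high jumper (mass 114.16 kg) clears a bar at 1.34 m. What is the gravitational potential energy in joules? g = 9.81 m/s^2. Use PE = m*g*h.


PE = m * g * h
PE = 114.16 * 9.81 * 1.34
PE = 1119.9096 * 1.34 = 1500.6789 J

1500.6789 J


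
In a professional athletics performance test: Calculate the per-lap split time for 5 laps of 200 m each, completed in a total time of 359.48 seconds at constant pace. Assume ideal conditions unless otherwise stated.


Split time = total_time / n_laps = 359.48 / 5
Split time = 71.896 s per lap

71.896 s


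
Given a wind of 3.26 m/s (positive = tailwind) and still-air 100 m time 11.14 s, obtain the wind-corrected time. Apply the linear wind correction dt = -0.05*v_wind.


dt = -0.05 * v_wind = -0.05 * 3.26 = -0.163 s
t_corrected = t_still + dt = 11.14 + (-0.163)
t_corrected = 10.977 s

10.977 s


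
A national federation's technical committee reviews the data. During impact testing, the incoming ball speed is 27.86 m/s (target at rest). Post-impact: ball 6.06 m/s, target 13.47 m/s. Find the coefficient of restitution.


e = (v2_after - v1_after) / (v1_before - v2_before)
Numerator = 13.47 - 6.06 = 7.41
Denominator = 27.86 - 0 = 27.86
e = 7.41 / 27.86 = 0.266

0.266


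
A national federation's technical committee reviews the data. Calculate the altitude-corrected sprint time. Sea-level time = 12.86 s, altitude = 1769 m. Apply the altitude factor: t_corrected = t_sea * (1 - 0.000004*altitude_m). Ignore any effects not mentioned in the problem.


Correction factor = 1 - 0.000004 * 1769 = 0.992924
t_corrected = t_sea * factor = 12.86 * 0.992924
t_corrected = 12.769 s

12.769 s


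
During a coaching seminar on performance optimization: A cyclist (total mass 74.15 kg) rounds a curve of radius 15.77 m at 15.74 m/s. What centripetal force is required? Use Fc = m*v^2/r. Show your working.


Fc = m * v^2 / r
v^2 = 15.74^2 = 247.7476
Fc = 74.15 * 247.7476 / 15.77
Fc = 18370.4845 / 15.77 = 1164.9007 N

1164.9007 N


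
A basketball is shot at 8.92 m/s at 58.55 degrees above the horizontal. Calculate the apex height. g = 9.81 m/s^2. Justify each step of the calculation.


H = (v*sin(theta))^2 / (2*g)
vy = v*sin(theta) = 8.92 * sin(58.55 deg) = 7.6096 m/s
H = vy^2 / (2*g) = 57.9062 / (2*9.81)
H = 57.9062 / 19.62 = 2.9514 m

2.9514 m


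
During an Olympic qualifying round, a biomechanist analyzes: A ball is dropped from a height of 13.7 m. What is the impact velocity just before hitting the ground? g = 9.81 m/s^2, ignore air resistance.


v = sqrt(2 * g * h)
v = sqrt(2 * 9.81 * 13.7)
v = sqrt(268.794) = 16.3949 m/s

16.3949 m/s


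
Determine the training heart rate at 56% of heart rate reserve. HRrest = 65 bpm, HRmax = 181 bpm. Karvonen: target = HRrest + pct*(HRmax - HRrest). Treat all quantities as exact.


Target = HRrest + pct*(HRmax - HRrest)
Heart rate reserve = HRmax - HRrest = 181 - 65 = 116 bpm
Fraction = 56% = 0.56
Target = 65 + 0.56 * 116
Target = 65 + 64.96 = 129.96 bpm

129.96 bpm


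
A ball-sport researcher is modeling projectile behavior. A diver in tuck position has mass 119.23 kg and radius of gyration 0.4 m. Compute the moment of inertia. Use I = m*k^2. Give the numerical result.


I = m * k^2
I = 119.23 * 0.4^2
I = 119.23 * 0.16 = 19.0768 kg*m^2

19.0768 kg*m^2


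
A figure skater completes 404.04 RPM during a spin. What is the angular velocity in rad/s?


omega = RPM * 2 * pi / 60
omega = 404.04 * 2 * 3.14159 / 60
omega = 2538.6582 / 60 = 42.311 rad/s

42.311 rad/s


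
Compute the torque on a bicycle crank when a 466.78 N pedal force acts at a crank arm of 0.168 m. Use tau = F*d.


tau = F * d
tau = 466.78 * 0.168
tau = 78.419 N*m

78.419 N*m


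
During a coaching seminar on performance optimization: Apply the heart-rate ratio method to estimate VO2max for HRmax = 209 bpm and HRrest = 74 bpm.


VO2max = 15.3 * HRmax / HRrest
VO2max = 15.3 * 209 / 74
VO2max = 3197.7 / 74 = 43.2122 mL/kg/min

43.2122 mL/kg/min


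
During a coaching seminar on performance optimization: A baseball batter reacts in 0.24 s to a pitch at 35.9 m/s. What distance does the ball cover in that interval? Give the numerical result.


d = v * t
d = 35.9 * 0.24
d = 8.616 m

8.616 m


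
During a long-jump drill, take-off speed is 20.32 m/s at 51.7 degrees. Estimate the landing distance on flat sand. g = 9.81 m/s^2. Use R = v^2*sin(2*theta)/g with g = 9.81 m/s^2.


R = v^2 * sin(2*theta) / g
Convert angle to radians: theta = 51.7 deg = 0.9023 rad
sin(2*theta) = sin(1.8047) = 0.9728
R = 20.32^2 * 0.9728 / 9.81
R = 412.9024 * 0.9728 / 9.81 = 40.9441 m

40.9441 m


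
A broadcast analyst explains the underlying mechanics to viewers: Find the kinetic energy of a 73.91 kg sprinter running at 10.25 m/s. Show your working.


KE = 0.5 * m * v^2
KE = 0.5 * 73.91 * 10.25^2
KE = 0.5 * 73.91 * 105.0625 = 3882.5847 J

3882.5847 J


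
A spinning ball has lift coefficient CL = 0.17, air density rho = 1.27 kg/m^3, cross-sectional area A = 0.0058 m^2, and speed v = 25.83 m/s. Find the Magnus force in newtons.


FM = 0.5 * CL * rho * A * v^2
FM = 0.5 * 0.17 * 1.27 * 0.0058 * 25.83^2
v^2 = 667.1889
FM = 0.5 * 0.17 * 1.27 * 0.0058 * 667.1889 = 0.4177 N

0.4177 N


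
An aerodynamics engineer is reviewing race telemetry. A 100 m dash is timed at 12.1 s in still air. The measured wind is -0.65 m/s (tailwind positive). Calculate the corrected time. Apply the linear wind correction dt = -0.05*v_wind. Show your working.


dt = -0.05 * v_wind = -0.05 * -0.65 = 0.0325 s
t_corrected = t_still + dt = 12.1 + (0.0325)
t_corrected = 12.1325 s

12.1325 s


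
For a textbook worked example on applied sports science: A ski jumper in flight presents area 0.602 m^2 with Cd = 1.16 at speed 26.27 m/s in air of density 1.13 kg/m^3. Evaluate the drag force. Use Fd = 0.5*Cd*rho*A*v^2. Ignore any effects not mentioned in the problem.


Fd = 0.5 * Cd * rho * A * v^2
Fd = 0.5 * 1.16 * 1.13 * 0.602 * 26.27^2
v^2 = 690.1129
Fd = 0.5 * 1.16 * 1.13 * 0.602 * 690.1129 = 272.2846 N

272.2846 N


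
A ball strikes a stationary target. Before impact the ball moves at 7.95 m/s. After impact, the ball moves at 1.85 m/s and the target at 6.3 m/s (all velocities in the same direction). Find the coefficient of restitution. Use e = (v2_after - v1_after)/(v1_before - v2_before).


e = (v2_after - v1_after) / (v1_before - v2_before)
Numerator = 6.3 - 1.85 = 4.45
Denominator = 7.95 - 0 = 7.95
e = 4.45 / 7.95 = 0.5597

0.5597


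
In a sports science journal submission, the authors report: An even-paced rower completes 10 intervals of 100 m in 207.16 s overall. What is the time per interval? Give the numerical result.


Split time = total_time / n_laps = 207.16 / 10
Split time = 20.716 s per lap

20.716 s


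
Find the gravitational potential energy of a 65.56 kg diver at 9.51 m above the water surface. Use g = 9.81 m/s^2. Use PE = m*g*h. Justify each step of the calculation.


PE = m * g * h
PE = 65.56 * 9.81 * 9.51
PE = 643.1436 * 9.51 = 6116.2956 J

6116.2956 J


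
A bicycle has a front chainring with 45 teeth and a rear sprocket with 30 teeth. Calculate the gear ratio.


GR = front_teeth / rear_teeth
GR = 45 / 30
GR = 1.5

1.5


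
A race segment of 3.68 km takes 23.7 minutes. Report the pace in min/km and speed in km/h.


Pace = time / distance = 23.7 min / 3.68 km = 6.4402 min/km
Speed = distance / time_in_hours = 3.68 / 0.395 hr
Speed = 9.3165 km/h

6.4402 min/km, 9.3165 km/h


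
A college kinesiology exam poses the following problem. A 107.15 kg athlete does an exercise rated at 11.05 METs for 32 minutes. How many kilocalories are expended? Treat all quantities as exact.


kcal = MET * mass * time_hr
Convert time: 32 min = 0.5333 hr
kcal = 11.05 * 107.15 * 0.5333
kcal = 631.4707 kcal

631.4707 kcal


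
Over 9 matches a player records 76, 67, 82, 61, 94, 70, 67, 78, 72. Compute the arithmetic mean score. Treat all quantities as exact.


Average = sum / n
Sum = 667
Average = 667 / 9 = 74.1111

74.1111


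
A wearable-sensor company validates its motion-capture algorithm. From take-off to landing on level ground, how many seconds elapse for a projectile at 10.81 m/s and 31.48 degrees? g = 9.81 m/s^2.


T = 2*v*sin(theta)/g
sin(theta) = sin(31.48 deg) = 0.5222
T = 2*10.81*0.5222 / 9.81
T = 11.29 / 9.81 = 1.1509 s

1.1509 s


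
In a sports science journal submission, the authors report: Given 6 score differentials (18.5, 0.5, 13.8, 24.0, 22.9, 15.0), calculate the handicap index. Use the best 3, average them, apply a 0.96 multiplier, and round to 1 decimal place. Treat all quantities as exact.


All differentials: 18.5, 0.5, 13.8, 24.0, 22.9, 15.0
Sorted: 0.5, 13.8, 15.0, 18.5, 22.9, 24.0
Best 3: 0.5, 13.8, 15.0
Average of best = 29.3 / 3 = 9.7667
Raw index = 9.7667 * 0.96 = 9.376
Handicap index = round(9.376, 1) = 9.4

9.4


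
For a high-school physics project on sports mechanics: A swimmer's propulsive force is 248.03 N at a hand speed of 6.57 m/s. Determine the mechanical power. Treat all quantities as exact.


P = F * v
P = 248.03 * 6.57
P = 1629.5571 W

1629.5571 W


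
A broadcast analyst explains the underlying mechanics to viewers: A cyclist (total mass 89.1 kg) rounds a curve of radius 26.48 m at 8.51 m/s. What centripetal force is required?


Fc = m * v^2 / r
v^2 = 8.51^2 = 72.4201
Fc = 89.1 * 72.4201 / 26.48
Fc = 6452.6309 / 26.48 = 243.6794 N

243.6794 N


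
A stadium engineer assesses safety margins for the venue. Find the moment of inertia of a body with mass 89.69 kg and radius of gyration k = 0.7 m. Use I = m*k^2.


I = m * k^2
I = 89.69 * 0.7^2
I = 89.69 * 0.49 = 43.9481 kg*m^2

43.9481 kg*m^2


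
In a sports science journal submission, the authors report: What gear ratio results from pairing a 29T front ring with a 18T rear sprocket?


GR = front_teeth / rear_teeth
GR = 29 / 18
GR = 1.6111

1.6111


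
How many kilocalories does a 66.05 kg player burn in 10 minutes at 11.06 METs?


kcal = MET * mass * time_hr
Convert time: 10 min = 0.1667 hr
kcal = 11.06 * 66.05 * 0.1667
kcal = 121.7522 kcal

121.7522 kcal


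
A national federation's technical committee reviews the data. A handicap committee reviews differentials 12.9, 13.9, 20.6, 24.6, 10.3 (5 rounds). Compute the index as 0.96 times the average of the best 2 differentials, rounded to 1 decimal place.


All differentials: 12.9, 13.9, 20.6, 24.6, 10.3
Sorted: 10.3, 12.9, 13.9, 20.6, 24.6
Best 2: 10.3, 12.9
Average of best = 23.2 / 2 = 11.6
Raw index = 11.6 * 0.96 = 11.136
Handicap index = round(11.136, 1) = 11.1

11.1


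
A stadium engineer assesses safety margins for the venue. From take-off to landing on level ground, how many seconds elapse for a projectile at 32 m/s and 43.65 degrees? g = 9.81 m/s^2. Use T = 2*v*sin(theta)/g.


T = 2*v*sin(theta)/g
sin(theta) = sin(43.65 deg) = 0.6903
T = 2*32*0.6903 / 9.81
T = 44.1761 / 9.81 = 4.5032 s

4.5032 s


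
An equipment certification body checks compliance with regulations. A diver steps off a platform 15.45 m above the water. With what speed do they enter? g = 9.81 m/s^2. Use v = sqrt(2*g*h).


v = sqrt(2 * g * h)
v = sqrt(2 * 9.81 * 15.45)
v = sqrt(303.129) = 17.4106 m/s

17.4106 m/s


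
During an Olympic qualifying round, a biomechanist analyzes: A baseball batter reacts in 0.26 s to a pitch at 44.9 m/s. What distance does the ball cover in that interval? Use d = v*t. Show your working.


d = v * t
d = 44.9 * 0.26
d = 11.674 m

11.674 m


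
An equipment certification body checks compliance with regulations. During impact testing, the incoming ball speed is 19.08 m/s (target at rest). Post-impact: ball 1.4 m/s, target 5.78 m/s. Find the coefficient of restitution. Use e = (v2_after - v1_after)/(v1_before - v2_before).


e = (v2_after - v1_after) / (v1_before - v2_before)
Numerator = 5.78 - 1.4 = 4.38
Denominator = 19.08 - 0 = 19.08
e = 4.38 / 19.08 = 0.2296

0.2296


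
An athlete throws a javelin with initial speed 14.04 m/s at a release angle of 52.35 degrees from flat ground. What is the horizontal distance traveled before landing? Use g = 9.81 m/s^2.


R = v^2 * sin(2*theta) / g
Convert angle to radians: theta = 52.35 deg = 0.9137 rad
sin(2*theta) = sin(1.8274) = 0.9673
R = 14.04^2 * 0.9673 / 9.81
R = 197.1216 * 0.9673 / 9.81 = 19.4362 m

19.4362 m


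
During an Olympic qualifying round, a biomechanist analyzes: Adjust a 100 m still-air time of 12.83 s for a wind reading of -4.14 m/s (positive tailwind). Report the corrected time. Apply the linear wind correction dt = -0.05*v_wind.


dt = -0.05 * v_wind = -0.05 * -4.14 = 0.207 s
t_corrected = t_still + dt = 12.83 + (0.207)
t_corrected = 13.037 s

13.037 s


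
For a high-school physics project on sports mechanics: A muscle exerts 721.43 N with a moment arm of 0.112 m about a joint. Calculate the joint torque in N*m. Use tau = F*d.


tau = F * d
tau = 721.43 * 0.112
tau = 80.8002 N*m

80.8002 N*m


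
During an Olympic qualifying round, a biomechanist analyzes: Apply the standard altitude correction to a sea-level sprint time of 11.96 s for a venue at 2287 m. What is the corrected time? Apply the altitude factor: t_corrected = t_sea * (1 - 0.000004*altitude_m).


Correction factor = 1 - 0.000004 * 2287 = 0.990852
t_corrected = t_sea * factor = 11.96 * 0.990852
t_corrected = 11.8506 s

11.8506 s


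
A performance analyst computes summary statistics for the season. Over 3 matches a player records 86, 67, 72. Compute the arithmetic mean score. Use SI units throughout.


Average = sum / n
Sum = 225
Average = 225 / 3 = 75

75


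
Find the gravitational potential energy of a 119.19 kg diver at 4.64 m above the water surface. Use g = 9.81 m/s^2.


PE = m * g * h
PE = 119.19 * 9.81 * 4.64
PE = 1169.2539 * 4.64 = 5425.3381 J

5425.3381 J


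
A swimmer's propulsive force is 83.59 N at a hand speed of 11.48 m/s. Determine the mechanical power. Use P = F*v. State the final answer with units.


P = F * v
P = 83.59 * 11.48
P = 959.6132 W

959.6132 W


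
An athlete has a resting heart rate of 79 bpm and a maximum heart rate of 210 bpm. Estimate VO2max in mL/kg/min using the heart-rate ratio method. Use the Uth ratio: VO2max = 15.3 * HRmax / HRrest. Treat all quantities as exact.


VO2max = 15.3 * HRmax / HRrest
VO2max = 15.3 * 210 / 79
VO2max = 3213 / 79 = 40.6709 mL/kg/min

40.6709 mL/kg/min


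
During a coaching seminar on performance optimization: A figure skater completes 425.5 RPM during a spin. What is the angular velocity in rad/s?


omega = RPM * 2 * pi / 60
omega = 425.5 * 2 * 3.14159 / 60
omega = 2673.4953 / 60 = 44.5583 rad/s

44.5583 rad/s


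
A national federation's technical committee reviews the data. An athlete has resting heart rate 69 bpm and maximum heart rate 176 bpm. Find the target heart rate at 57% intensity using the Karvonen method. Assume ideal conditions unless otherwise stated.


Target = HRrest + pct*(HRmax - HRrest)
Heart rate reserve = HRmax - HRrest = 176 - 69 = 107 bpm
Fraction = 57% = 0.57
Target = 69 + 0.57 * 107
Target = 69 + 60.99 = 129.99 bpm

129.99 bpm


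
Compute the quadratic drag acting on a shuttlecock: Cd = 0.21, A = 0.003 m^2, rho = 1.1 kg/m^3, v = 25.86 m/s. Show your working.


Fd = 0.5 * Cd * rho * A * v^2
Fd = 0.5 * 0.21 * 1.1 * 0.003 * 25.86^2
v^2 = 668.7396
Fd = 0.5 * 0.21 * 1.1 * 0.003 * 668.7396 = 0.2317 N

0.2317 N


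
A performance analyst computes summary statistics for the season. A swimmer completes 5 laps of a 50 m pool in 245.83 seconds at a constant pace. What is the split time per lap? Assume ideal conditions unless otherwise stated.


Split time = total_time / n_laps = 245.83 / 5
Split time = 49.166 s per lap

49.166 s


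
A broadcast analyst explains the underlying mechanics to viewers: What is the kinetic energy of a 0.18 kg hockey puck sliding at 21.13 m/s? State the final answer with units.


KE = 0.5 * m * v^2
KE = 0.5 * 0.18 * 21.13^2
KE = 0.5 * 0.18 * 446.4769 = 40.1829 J

40.1829 J


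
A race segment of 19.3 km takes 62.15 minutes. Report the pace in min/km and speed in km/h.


Pace = time / distance = 62.15 min / 19.3 km = 3.2202 min/km
Speed = distance / time_in_hours = 19.3 / 1.0358 hr
Speed = 18.6323 km/h

3.2202 min/km, 18.6323 km/h


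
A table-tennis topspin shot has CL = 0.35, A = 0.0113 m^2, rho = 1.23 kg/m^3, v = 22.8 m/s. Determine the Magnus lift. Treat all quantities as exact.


FM = 0.5 * CL * rho * A * v^2
FM = 0.5 * 0.35 * 1.23 * 0.0113 * 22.8^2
v^2 = 519.84
FM = 0.5 * 0.35 * 1.23 * 0.0113 * 519.84 = 1.2644 N

1.2644 N


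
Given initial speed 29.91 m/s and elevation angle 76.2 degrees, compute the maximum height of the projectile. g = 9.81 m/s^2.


H = (v*sin(theta))^2 / (2*g)
vy = v*sin(theta) = 29.91 * sin(76.2 deg) = 29.0466 m/s
H = vy^2 / (2*g) = 843.7065 / (2*9.81)
H = 843.7065 / 19.62 = 43.0024 m

43.0024 m


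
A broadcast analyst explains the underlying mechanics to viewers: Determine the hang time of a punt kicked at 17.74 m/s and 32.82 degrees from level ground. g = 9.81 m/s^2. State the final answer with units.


T = 2*v*sin(theta)/g
sin(theta) = sin(32.82 deg) = 0.542
T = 2*17.74*0.542 / 9.81
T = 19.2302 / 9.81 = 1.9603 s

1.9603 s


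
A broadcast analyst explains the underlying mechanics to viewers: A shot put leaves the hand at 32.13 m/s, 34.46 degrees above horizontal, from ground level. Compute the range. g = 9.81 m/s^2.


R = v^2 * sin(2*theta) / g
Convert angle to radians: theta = 34.46 deg = 0.6014 rad
sin(2*theta) = sin(1.2029) = 0.9331
R = 32.13^2 * 0.9331 / 9.81
R = 1032.3369 * 0.9331 / 9.81 = 98.1908 m

98.1908 m


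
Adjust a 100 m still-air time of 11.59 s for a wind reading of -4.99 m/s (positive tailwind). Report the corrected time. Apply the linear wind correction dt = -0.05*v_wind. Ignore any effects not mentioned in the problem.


dt = -0.05 * v_wind = -0.05 * -4.99 = 0.2495 s
t_corrected = t_still + dt = 11.59 + (0.2495)
t_corrected = 11.8395 s

11.8395 s


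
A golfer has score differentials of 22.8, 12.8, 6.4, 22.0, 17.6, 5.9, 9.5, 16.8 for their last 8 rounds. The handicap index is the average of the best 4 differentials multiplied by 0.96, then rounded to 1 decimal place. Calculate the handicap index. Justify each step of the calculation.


All differentials: 22.8, 12.8, 6.4, 22.0, 17.6, 5.9, 9.5, 16.8
Sorted: 5.9, 6.4, 9.5, 12.8, 16.8, 17.6, 22.0, 22.8
Best 4: 5.9, 6.4, 9.5, 12.8
Average of best = 34.6 / 4 = 8.65
Raw index = 8.65 * 0.96 = 8.304
Handicap index = round(8.304, 1) = 8.3

8.3


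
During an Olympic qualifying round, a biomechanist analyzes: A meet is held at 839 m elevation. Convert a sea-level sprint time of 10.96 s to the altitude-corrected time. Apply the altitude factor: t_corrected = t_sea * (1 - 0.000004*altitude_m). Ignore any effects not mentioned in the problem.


Correction factor = 1 - 0.000004 * 839 = 0.996644
t_corrected = t_sea * factor = 10.96 * 0.996644
t_corrected = 10.9232 s

10.9232 s


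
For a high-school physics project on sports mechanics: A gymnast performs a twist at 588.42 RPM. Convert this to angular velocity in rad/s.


omega = RPM * 2 * pi / 60
omega = 588.42 * 2 * 3.14159 / 60
omega = 3697.1519 / 60 = 61.6192 rad/s

61.6192 rad/s


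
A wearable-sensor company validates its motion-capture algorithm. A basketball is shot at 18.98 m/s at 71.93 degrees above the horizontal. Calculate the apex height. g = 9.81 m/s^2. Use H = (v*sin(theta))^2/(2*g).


H = (v*sin(theta))^2 / (2*g)
vy = v*sin(theta) = 18.98 * sin(71.93 deg) = 18.0439 m/s
H = vy^2 / (2*g) = 325.5814 / (2*9.81)
H = 325.5814 / 19.62 = 16.5944 m

16.5944 m


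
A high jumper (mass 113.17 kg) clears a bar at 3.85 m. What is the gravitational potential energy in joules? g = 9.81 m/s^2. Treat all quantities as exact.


PE = m * g * h
PE = 113.17 * 9.81 * 3.85
PE = 1110.1977 * 3.85 = 4274.2611 J

4274.2611 J


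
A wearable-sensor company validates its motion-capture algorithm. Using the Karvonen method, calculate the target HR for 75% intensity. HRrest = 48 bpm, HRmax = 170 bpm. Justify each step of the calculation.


Target = HRrest + pct*(HRmax - HRrest)
Heart rate reserve = HRmax - HRrest = 170 - 48 = 122 bpm
Fraction = 75% = 0.75
Target = 48 + 0.75 * 122
Target = 48 + 91.5 = 139.5 bpm

139.5 bpm


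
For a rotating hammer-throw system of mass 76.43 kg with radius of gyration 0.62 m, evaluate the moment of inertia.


I = m * k^2
I = 76.43 * 0.62^2
I = 76.43 * 0.3844 = 29.3797 kg*m^2

29.3797 kg*m^2


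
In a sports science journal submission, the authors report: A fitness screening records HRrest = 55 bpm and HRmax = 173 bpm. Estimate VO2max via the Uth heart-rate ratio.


VO2max = 15.3 * HRmax / HRrest
VO2max = 15.3 * 173 / 55
VO2max = 2646.9 / 55 = 48.1255 mL/kg/min

48.1255 mL/kg/min


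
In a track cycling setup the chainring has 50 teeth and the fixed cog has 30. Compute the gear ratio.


GR = front_teeth / rear_teeth
GR = 50 / 30
GR = 1.6667

1.6667


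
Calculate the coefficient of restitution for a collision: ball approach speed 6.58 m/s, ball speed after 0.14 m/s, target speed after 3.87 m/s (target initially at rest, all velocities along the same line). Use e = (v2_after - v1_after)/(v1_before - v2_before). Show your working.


e = (v2_after - v1_after) / (v1_before - v2_before)
Numerator = 3.87 - 0.14 = 3.73
Denominator = 6.58 - 0 = 6.58
e = 3.73 / 6.58 = 0.5669

0.5669


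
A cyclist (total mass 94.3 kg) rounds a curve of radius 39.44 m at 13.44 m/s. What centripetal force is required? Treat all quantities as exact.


Fc = m * v^2 / r
v^2 = 13.44^2 = 180.6336
Fc = 94.3 * 180.6336 / 39.44
Fc = 17033.7485 / 39.44 = 431.8902 N

431.8902 N


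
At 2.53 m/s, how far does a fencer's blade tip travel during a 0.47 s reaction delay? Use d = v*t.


d = v * t
d = 2.53 * 0.47
d = 1.1891 m

1.1891 m


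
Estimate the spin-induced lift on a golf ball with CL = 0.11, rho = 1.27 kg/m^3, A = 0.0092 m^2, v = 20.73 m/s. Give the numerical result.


FM = 0.5 * CL * rho * A * v^2
FM = 0.5 * 0.11 * 1.27 * 0.0092 * 20.73^2
v^2 = 429.7329
FM = 0.5 * 0.11 * 1.27 * 0.0092 * 429.7329 = 0.2762 N

0.2762 N


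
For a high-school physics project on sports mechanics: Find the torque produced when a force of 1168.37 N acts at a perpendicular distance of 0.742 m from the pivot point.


tau = F * d
tau = 1168.37 * 0.742
tau = 866.9305 N*m

866.9305 N*m


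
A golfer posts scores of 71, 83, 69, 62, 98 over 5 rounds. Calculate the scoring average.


Average = sum / n
Sum = 383
Average = 383 / 5 = 76.6

76.6


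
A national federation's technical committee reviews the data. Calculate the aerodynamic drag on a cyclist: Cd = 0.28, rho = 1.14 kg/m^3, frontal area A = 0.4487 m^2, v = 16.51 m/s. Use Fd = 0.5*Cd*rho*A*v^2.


Fd = 0.5 * Cd * rho * A * v^2
Fd = 0.5 * 0.28 * 1.14 * 0.4487 * 16.51^2
v^2 = 272.5801
Fd = 0.5 * 0.28 * 1.14 * 0.4487 * 272.5801 = 19.5201 N

19.5201 N


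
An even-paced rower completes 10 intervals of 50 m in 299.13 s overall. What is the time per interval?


Split time = total_time / n_laps = 299.13 / 10
Split time = 29.913 s per lap

29.913 s


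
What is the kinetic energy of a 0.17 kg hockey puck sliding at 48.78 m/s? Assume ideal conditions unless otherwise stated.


KE = 0.5 * m * v^2
KE = 0.5 * 0.17 * 48.78^2
KE = 0.5 * 0.17 * 2379.4884 = 202.2565 J

202.2565 J


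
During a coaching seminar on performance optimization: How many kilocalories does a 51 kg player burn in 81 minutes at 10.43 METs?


kcal = MET * mass * time_hr
Convert time: 81 min = 1.35 hr
kcal = 10.43 * 51 * 1.35
kcal = 718.1055 kcal

718.1055 kcal


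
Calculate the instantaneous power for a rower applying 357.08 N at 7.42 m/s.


P = F * v
P = 357.08 * 7.42
P = 2649.5336 W

2649.5336 W


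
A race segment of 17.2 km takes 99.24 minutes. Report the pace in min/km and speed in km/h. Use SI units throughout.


Pace = time / distance = 99.24 min / 17.2 km = 5.7698 min/km
Speed = distance / time_in_hours = 17.2 / 1.654 hr
Speed = 10.399 km/h

5.7698 min/km, 10.399 km/h


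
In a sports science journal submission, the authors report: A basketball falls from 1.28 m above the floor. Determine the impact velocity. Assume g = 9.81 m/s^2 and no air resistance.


v = sqrt(2 * g * h)
v = sqrt(2 * 9.81 * 1.28)
v = sqrt(25.1136) = 5.0113 m/s

5.0113 m/s


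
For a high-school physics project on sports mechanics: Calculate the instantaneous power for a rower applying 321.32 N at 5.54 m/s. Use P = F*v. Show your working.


P = F * v
P = 321.32 * 5.54
P = 1780.1128 W

1780.1128 W


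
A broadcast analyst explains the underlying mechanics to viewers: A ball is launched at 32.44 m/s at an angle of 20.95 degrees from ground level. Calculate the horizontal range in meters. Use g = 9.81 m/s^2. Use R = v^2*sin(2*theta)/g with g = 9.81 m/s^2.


R = v^2 * sin(2*theta) / g
Convert angle to radians: theta = 20.95 deg = 0.3656 rad
sin(2*theta) = sin(0.7313) = 0.6678
R = 32.44^2 * 0.6678 / 9.81
R = 1052.3536 * 0.6678 / 9.81 = 71.6408 m

71.6408 m


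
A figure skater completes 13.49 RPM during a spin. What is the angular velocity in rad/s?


omega = RPM * 2 * pi / 60
omega = 13.49 * 2 * 3.14159 / 60
omega = 84.7602 / 60 = 1.4127 rad/s

1.4127 rad/s


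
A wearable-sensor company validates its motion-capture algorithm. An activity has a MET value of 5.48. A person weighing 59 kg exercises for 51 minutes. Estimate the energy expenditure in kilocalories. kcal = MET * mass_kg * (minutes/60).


kcal = MET * mass * time_hr
Convert time: 51 min = 0.85 hr
kcal = 5.48 * 59 * 0.85
kcal = 274.822 kcal

274.822 kcal


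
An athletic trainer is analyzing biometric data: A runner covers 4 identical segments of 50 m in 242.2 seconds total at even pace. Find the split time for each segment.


Split time = total_time / n_laps = 242.2 / 4
Split time = 60.55 s per lap

60.55 s


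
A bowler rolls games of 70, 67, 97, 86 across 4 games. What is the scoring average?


Average = sum / n
Sum = 320
Average = 320 / 4 = 80

80


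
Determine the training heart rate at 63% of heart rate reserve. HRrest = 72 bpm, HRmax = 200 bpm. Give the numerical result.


Target = HRrest + pct*(HRmax - HRrest)
Heart rate reserve = HRmax - HRrest = 200 - 72 = 128 bpm
Fraction = 63% = 0.63
Target = 72 + 0.63 * 128
Target = 72 + 80.64 = 152.64 bpm

152.64 bpm


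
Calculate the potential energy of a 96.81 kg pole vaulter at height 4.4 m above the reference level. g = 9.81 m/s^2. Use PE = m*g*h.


PE = m * g * h
PE = 96.81 * 9.81 * 4.4
PE = 949.7061 * 4.4 = 4178.7068 J

4178.7068 J


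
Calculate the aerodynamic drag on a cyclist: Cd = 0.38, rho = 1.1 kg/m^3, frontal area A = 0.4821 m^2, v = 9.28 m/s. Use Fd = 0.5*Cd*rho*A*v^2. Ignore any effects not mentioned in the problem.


Fd = 0.5 * Cd * rho * A * v^2
Fd = 0.5 * 0.38 * 1.1 * 0.4821 * 9.28^2
v^2 = 86.1184
Fd = 0.5 * 0.38 * 1.1 * 0.4821 * 86.1184 = 8.6772 N

8.6772 N


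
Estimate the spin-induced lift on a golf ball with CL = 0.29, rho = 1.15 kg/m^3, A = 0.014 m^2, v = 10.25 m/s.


FM = 0.5 * CL * rho * A * v^2
FM = 0.5 * 0.29 * 1.15 * 0.014 * 10.25^2
v^2 = 105.0625
FM = 0.5 * 0.29 * 1.15 * 0.014 * 105.0625 = 0.2453 N

0.2453 N


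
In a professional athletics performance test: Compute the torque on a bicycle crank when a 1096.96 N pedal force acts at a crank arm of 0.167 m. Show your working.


tau = F * d
tau = 1096.96 * 0.167
tau = 183.1923 N*m

183.1923 N*m


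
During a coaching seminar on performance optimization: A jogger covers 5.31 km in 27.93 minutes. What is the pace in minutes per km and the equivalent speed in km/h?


Pace = time / distance = 27.93 min / 5.31 km = 5.2599 min/km
Speed = distance / time_in_hours = 5.31 / 0.4655 hr
Speed = 11.4071 km/h

5.2599 min/km, 11.4071 km/h


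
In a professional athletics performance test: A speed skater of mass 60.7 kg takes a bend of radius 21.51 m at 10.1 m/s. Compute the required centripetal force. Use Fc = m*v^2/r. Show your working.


Fc = m * v^2 / r
v^2 = 10.1^2 = 102.01
Fc = 60.7 * 102.01 / 21.51
Fc = 6192.007 / 21.51 = 287.8664 N

287.8664 N


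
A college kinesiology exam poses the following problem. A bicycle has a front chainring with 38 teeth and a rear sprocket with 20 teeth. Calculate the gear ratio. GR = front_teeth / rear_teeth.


GR = front_teeth / rear_teeth
GR = 38 / 20
GR = 1.9

1.9


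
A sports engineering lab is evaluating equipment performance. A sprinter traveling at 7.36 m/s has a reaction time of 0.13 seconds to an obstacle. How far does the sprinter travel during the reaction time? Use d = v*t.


d = v * t
d = 7.36 * 0.13
d = 0.9568 m

0.9568 m


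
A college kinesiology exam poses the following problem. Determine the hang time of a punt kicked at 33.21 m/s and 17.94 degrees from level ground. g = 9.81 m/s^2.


T = 2*v*sin(theta)/g
sin(theta) = sin(17.94 deg) = 0.308
T = 2*33.21*0.308 / 9.81
T = 20.4587 / 9.81 = 2.0855 s

2.0855 s


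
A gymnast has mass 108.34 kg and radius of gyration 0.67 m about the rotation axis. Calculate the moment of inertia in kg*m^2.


I = m * k^2
I = 108.34 * 0.67^2
I = 108.34 * 0.4489 = 48.6338 kg*m^2

48.6338 kg*m^2


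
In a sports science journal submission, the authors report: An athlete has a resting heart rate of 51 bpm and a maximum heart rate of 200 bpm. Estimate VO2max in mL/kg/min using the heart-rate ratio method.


VO2max = 15.3 * HRmax / HRrest
VO2max = 15.3 * 200 / 51
VO2max = 3060 / 51 = 60 mL/kg/min

60 mL/kg/min


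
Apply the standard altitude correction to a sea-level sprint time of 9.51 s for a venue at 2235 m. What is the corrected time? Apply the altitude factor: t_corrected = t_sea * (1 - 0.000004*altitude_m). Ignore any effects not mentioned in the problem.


Correction factor = 1 - 0.000004 * 2235 = 0.99106
t_corrected = t_sea * factor = 9.51 * 0.99106
t_corrected = 9.425 s

9.425 s


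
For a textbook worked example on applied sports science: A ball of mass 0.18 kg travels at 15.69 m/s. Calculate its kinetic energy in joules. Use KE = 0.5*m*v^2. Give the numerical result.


KE = 0.5 * m * v^2
KE = 0.5 * 0.18 * 15.69^2
KE = 0.5 * 0.18 * 246.1761 = 22.1558 J

22.1558 J


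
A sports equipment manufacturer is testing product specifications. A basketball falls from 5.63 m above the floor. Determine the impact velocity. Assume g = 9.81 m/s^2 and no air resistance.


v = sqrt(2 * g * h)
v = sqrt(2 * 9.81 * 5.63)
v = sqrt(110.4606) = 10.51 m/s

10.51 m/s


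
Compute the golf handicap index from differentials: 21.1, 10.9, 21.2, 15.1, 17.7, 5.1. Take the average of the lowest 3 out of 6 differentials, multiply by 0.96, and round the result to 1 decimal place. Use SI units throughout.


All differentials: 21.1, 10.9, 21.2, 15.1, 17.7, 5.1
Sorted: 5.1, 10.9, 15.1, 17.7, 21.1, 21.2
Best 3: 5.1, 10.9, 15.1
Average of best = 31.1 / 3 = 10.3667
Raw index = 10.3667 * 0.96 = 9.952
Handicap index = round(9.952, 1) = 10.0

10.0


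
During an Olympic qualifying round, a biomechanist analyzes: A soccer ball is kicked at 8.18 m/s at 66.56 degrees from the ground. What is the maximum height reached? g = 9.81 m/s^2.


H = (v*sin(theta))^2 / (2*g)
vy = v*sin(theta) = 8.18 * sin(66.56 deg) = 7.505 m/s
H = vy^2 / (2*g) = 56.3245 / (2*9.81)
H = 56.3245 / 19.62 = 2.8708 m

2.8708 m


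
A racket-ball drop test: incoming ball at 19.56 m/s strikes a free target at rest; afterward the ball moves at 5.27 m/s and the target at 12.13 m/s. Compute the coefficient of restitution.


e = (v2_after - v1_after) / (v1_before - v2_before)
Numerator = 12.13 - 5.27 = 6.86
Denominator = 19.56 - 0 = 19.56
e = 6.86 / 19.56 = 0.3507

0.3507


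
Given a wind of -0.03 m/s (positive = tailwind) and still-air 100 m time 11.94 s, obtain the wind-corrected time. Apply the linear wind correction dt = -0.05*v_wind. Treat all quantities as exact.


dt = -0.05 * v_wind = -0.05 * -0.03 = 0.0015 s
t_corrected = t_still + dt = 11.94 + (0.0015)
t_corrected = 11.9415 s

11.9415 s


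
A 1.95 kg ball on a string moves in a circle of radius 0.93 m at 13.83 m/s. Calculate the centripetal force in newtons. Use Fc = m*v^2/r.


Fc = m * v^2 / r
v^2 = 13.83^2 = 191.2689
Fc = 1.95 * 191.2689 / 0.93
Fc = 372.9744 / 0.93 = 401.0477 N

401.0477 N


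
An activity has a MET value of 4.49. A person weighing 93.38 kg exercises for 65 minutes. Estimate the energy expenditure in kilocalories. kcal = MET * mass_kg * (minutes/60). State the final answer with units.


kcal = MET * mass * time_hr
Convert time: 65 min = 1.0833 hr
kcal = 4.49 * 93.38 * 1.0833
kcal = 454.2159 kcal

454.2159 kcal


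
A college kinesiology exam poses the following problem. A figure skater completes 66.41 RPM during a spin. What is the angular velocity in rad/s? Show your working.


omega = RPM * 2 * pi / 60
omega = 66.41 * 2 * 3.14159 / 60
omega = 417.2663 / 60 = 6.9544 rad/s

6.9544 rad/s


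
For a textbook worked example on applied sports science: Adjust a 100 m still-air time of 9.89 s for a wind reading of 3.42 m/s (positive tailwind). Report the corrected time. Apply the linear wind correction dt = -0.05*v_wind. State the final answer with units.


dt = -0.05 * v_wind = -0.05 * 3.42 = -0.171 s
t_corrected = t_still + dt = 9.89 + (-0.171)
t_corrected = 9.719 s

9.719 s


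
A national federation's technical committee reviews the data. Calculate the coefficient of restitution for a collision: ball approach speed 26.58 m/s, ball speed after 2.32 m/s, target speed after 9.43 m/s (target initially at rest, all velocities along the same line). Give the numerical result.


e = (v2_after - v1_after) / (v1_before - v2_before)
Numerator = 9.43 - 2.32 = 7.11
Denominator = 26.58 - 0 = 26.58
e = 7.11 / 26.58 = 0.2675

0.2675


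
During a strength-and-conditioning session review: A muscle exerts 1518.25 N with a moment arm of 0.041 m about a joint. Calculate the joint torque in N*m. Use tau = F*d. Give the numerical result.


tau = F * d
tau = 1518.25 * 0.041
tau = 62.2483 N*m

62.2483 N*m


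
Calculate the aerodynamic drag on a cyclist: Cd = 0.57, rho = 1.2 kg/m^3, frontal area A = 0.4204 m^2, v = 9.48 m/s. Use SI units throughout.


Fd = 0.5 * Cd * rho * A * v^2
Fd = 0.5 * 0.57 * 1.2 * 0.4204 * 9.48^2
v^2 = 89.8704
Fd = 0.5 * 0.57 * 1.2 * 0.4204 * 89.8704 = 12.9213 N

12.9213 N


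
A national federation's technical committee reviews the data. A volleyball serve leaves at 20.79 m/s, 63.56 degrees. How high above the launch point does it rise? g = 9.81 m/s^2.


H = (v*sin(theta))^2 / (2*g)
vy = v*sin(theta) = 20.79 * sin(63.56 deg) = 18.6154 m/s
H = vy^2 / (2*g) = 346.5327 / (2*9.81)
H = 346.5327 / 19.62 = 17.6622 m

17.6622 m


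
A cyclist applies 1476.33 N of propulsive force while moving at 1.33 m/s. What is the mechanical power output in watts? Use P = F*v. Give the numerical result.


P = F * v
P = 1476.33 * 1.33
P = 1963.5189 W

1963.5189 W


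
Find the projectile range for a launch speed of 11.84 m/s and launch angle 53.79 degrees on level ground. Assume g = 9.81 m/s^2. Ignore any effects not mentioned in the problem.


R = v^2 * sin(2*theta) / g
Convert angle to radians: theta = 53.79 deg = 0.9388 rad
sin(2*theta) = sin(1.8776) = 0.9533
R = 11.84^2 * 0.9533 / 9.81
R = 140.1856 * 0.9533 / 9.81 = 13.6227 m

13.6227 m


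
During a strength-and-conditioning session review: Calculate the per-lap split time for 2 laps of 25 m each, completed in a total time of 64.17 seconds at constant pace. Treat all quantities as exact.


Split time = total_time / n_laps = 64.17 / 2
Split time = 32.085 s per lap

32.085 s


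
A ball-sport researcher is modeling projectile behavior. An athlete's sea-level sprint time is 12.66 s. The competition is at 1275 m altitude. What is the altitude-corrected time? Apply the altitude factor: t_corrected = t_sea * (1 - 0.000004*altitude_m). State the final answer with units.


Correction factor = 1 - 0.000004 * 1275 = 0.9949
t_corrected = t_sea * factor = 12.66 * 0.9949
t_corrected = 12.5954 s

12.5954 s
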